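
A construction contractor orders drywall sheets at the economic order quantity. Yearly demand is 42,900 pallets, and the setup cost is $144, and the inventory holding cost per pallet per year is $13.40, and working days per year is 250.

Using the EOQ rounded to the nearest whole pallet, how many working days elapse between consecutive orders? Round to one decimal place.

5.6 days

Optimal lot size Q* = (2 × 42,900 × $144 / $13.4)^½ ≈ 960.22 → Q = 960 pallets
T = Q/D × 250 days = 960/42,900 × 250 = 5.594 days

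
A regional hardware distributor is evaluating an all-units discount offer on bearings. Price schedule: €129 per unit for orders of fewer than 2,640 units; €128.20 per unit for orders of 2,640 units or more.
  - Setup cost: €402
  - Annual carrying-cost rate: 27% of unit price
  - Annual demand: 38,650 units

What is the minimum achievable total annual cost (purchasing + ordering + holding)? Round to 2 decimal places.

€5,006,505.82

H₁ = 27%×€129 = €34.8300;  H₂ = 27%×€128.20 = €34.6140
EOQ₁ = √(2×38,650×402/34.8300) = 944.55  (< 2,640, feasible at tier 1)
EOQ₂ = √(2×38,650×402/34.6140) = 947.49  (< 2,640 → use Q = 2,640 at tier-2 price)
TC(tier 1 (EOQ₁), Q≈944.6) = €5,018,748.76
TC(tier 2, Q≈2,640.0) = €5,006,505.82
Minimum at tier 2: €5,006,505.82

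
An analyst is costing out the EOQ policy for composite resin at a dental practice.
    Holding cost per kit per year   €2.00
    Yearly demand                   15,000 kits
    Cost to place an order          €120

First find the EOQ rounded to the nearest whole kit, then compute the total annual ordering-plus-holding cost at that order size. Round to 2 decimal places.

2DS/H = 2·15,000·120/2 = 1,800,000.00
EOQ = √1,800,000.00 ≈ 1,341.64 → Q = 1,342 kits
Annual ordering cost = (D/Q)·S = (15,000/1,342) × 120 = €1,341.28
Annual holding cost  = (Q/2)·H = (1,342/2) × 2 = €1,342.00
Total = €1,341.28 + €1,342.00 = €2,683.28

€2,683.28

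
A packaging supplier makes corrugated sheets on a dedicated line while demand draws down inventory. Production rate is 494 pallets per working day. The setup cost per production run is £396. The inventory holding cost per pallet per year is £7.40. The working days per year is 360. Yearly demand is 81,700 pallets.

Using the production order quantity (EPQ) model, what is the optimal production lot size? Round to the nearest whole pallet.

d = 81,700/360 = 226.9444 pallets/day;  effective holding cost H(1 − d/p) = 7.4·(1 − 226.9444/494) = 4.00043
Q* = √(2DS / H_eff) = √(2·81,700·396 / 4.00043) ≈ 4,021.80

4,022 pallets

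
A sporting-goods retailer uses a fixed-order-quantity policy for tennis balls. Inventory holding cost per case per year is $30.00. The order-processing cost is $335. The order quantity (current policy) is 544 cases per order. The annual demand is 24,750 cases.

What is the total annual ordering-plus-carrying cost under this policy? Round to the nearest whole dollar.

Orders/yr = 24,750/544 = 45.496; ordering cost = 45.496 × $335 = $15,241.27
Average inventory = 544/2 = 272; holding cost = 272 × $30 = $8,160.00
Total = $15,241.27 + $8,160.00 = $23,401.27

$23,401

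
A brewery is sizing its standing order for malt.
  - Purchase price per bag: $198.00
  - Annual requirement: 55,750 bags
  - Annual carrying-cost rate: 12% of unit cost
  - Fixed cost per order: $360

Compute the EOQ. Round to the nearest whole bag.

Holding cost per bag per year: H = 12% × $198 = $23.7600
Q* = √(2·D·S / H) = √(2·55,750·360 / 23.76) = √1,689,393.9 ≈ 1,299.77

1,300 bags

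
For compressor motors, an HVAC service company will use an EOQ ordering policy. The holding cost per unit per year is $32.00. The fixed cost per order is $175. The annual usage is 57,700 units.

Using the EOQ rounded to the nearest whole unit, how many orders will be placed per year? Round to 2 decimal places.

Q* = √(2·D·S / H) = √(2·57,700·175 / 32) = √631,093.8 ≈ 794.41 → Q = 794
N = D/Q = 57,700/794 ≈ 72.670 orders/yr

72.67 orders per year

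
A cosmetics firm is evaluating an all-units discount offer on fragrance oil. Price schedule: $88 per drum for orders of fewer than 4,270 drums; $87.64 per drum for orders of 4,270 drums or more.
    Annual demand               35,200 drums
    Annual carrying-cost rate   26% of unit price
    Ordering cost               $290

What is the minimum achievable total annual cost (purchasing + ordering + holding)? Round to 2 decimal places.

$3,119,212.91

H₁ = 26%×$88 = $22.8800;  H₂ = 26%×$87.64 = $22.7864
EOQ₁ = √(2×35,200×290/22.8800) = 944.62  (< 4,270, feasible at tier 1)
EOQ₂ = √(2×35,200×290/22.7864) = 946.56  (< 4,270 → use Q = 4,270 at tier-2 price)
TC(tier 1 (EOQ₁), Q≈944.6) = $3,119,212.91
TC(tier 2, Q≈4,270.0) = $3,135,967.60
Minimum at tier 1 (EOQ₁): $3,119,212.91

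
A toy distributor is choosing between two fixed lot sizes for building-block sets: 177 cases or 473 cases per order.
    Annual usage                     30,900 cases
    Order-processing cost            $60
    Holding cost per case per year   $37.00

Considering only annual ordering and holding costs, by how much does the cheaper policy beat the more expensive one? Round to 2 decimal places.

$1,078.91

TC(Q) = (D/Q)S + (Q/2)H
TC(177) = (30,900/177)×60 + (177/2)×37 = $13,749.08
TC(473) = (30,900/473)×60 + (473/2)×37 = $12,670.16
|ΔTC| = |$13,749.08 − $12,670.16| = $1,078.91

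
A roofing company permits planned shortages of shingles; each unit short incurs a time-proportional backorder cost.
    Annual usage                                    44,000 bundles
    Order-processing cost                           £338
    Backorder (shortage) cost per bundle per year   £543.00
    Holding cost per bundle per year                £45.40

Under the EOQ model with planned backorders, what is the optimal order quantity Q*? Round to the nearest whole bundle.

843 bundles

Basic EOQ = √(2·44,000·338/45.4) = 809.416
Backorder adjustment √((H+b)/b) = √((45.4+543)/543) = 1.0410
Q* = 809.416 × 1.0410 ≈ 842.57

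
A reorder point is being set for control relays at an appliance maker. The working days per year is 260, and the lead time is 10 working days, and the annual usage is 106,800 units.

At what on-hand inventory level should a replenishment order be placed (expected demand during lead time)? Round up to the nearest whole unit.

4,108 units

Daily demand d = 106,800 / 260 = 410.769 units/day
Demand during lead time = 410.769 × 10 = 4,107.69
Reorder point = 4,107.69 → round up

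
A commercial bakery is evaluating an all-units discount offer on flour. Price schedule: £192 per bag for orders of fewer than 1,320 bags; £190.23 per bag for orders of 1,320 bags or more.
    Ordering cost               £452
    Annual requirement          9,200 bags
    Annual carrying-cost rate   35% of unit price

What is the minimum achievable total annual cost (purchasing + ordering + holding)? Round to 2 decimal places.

H₁ = 35%×£192 = £67.2000;  H₂ = 35%×£190.23 = £66.5805
EOQ₁ = √(2×9,200×452/67.2000) = 351.80  (< 1,320, feasible at tier 1)
EOQ₂ = √(2×9,200×452/66.5805) = 353.43  (< 1,320 → use Q = 1,320 at tier-2 price)
TC(tier 1 (EOQ₁), Q≈351.8) = £1,790,040.83
TC(tier 2, Q≈1,320.0) = £1,797,209.43
Minimum at tier 1 (EOQ₁): £1,790,040.83

£1,790,040.83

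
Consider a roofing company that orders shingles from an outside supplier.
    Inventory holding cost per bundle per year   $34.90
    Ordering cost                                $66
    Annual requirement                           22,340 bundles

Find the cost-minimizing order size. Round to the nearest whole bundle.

291 bundles

Optimal lot size Q* = (2 × 22,340 × $66 / $34.9)^½ ≈ 290.68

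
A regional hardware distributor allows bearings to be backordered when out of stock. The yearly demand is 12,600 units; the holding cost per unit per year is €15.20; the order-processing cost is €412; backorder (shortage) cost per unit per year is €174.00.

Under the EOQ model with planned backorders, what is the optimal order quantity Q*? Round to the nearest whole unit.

862 units

Basic EOQ = √(2·12,600·412/15.2) = 826.470
Backorder adjustment √((H+b)/b) = √((15.2+174)/174) = 1.0428
Q* = 826.470 × 1.0428 ≈ 861.81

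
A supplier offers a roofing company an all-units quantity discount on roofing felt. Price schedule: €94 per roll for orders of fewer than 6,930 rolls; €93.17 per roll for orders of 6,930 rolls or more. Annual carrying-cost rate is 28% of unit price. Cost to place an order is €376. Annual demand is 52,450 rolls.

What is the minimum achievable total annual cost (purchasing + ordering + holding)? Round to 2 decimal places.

€4,962,519.93

H₁ = 28%×€94 = €26.3200;  H₂ = 28%×€93.17 = €26.0876
EOQ₁ = √(2×52,450×376/26.3200) = 1,224.16  (< 6,930, feasible at tier 1)
EOQ₂ = √(2×52,450×376/26.0876) = 1,229.60  (< 6,930 → use Q = 6,930 at tier-2 price)
TC(tier 1 (EOQ₁), Q≈1,224.2) = €4,962,519.93
TC(tier 2, Q≈6,930.0) = €4,980,005.81
Minimum at tier 1 (EOQ₁): €4,962,519.93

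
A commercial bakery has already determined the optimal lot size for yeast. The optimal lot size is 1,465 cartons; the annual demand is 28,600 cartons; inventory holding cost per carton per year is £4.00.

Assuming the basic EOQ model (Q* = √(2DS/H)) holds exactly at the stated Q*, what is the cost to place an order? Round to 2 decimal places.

EOQ relation: Q² = 2DS/H, so rearrange for the unknown.
S = Q²H / (2D) = 1,465² × 4 / (2 × 28,600) = 150.0857

£150.09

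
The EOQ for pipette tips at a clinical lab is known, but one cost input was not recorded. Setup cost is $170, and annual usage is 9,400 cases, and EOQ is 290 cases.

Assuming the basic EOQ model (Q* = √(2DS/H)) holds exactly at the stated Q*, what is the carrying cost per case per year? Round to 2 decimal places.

EOQ relation: Q² = 2DS/H, so rearrange for the unknown.
H = 2DS / Q² = 2 × 9,400 × 170 / 290² = 38.0024

$38.00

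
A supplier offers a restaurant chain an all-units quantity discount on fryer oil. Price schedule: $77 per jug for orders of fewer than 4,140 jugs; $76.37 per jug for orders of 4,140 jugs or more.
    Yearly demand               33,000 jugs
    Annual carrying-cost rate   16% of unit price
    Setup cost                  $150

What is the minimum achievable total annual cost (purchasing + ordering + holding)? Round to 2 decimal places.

$2,546,699.40

H₁ = 16%×$77 = $12.3200;  H₂ = 16%×$76.37 = $12.2192
EOQ₁ = √(2×33,000×150/12.3200) = 896.42  (< 4,140, feasible at tier 1)
EOQ₂ = √(2×33,000×150/12.2192) = 900.11  (< 4,140 → use Q = 4,140 at tier-2 price)
TC(tier 1 (EOQ₁), Q≈896.4) = $2,552,043.91
TC(tier 2, Q≈4,140.0) = $2,546,699.40
Minimum at tier 2: $2,546,699.40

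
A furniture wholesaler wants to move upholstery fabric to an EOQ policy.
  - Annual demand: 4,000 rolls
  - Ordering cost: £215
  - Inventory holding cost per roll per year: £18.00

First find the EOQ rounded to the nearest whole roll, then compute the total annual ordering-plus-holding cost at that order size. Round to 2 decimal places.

EOQ = √(2DS/H) = √(2 × 4,000 × 215 / 18)
    = √(95,555.56) ≈ 309.12 → Q = 309 rolls
Ordering: D/Q × S = 4,000/309 × £215 = £2,783.17
Holding:  Q/2 × H = 309/2 × £18 = £2,781.00
Total = £2,783.17 + £2,781.00 = £5,564.17

£5,564.17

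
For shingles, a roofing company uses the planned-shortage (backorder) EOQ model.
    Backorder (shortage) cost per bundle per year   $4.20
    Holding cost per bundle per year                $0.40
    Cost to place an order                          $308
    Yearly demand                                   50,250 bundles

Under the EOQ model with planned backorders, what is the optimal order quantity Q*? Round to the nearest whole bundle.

9,206 bundles

Q* = √(2DS/H) · √((H + b)/b)
   = √(2 × 50,250 × 308 / 0.4) · √((0.4 + 4.2) / 4.2)
   = 8,796.874 × 1.0465 ≈ 9,206.25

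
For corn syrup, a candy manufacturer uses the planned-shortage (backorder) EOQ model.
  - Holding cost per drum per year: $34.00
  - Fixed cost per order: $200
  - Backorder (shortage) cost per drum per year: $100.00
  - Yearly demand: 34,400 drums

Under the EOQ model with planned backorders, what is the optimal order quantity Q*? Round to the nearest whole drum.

Q* = √(2DS/H) · √((H + b)/b)
   = √(2 × 34,400 × 200 / 34) · √((34 + 100) / 100)
   = 636.165 × 1.1576 ≈ 736.41

736 drums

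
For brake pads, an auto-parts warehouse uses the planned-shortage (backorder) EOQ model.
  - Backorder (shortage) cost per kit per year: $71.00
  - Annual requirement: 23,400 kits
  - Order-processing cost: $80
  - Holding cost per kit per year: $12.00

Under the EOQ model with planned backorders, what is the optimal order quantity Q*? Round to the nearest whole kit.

Basic EOQ = √(2·23,400·80/12) = 558.570
Backorder adjustment √((H+b)/b) = √((12+71)/71) = 1.0812
Q* = 558.570 × 1.0812 ≈ 603.93

604 kits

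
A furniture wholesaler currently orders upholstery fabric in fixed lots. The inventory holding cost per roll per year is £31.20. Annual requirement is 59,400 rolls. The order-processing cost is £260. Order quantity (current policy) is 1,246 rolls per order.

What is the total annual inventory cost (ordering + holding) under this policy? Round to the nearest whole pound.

£31,832

Ordering: D/Q × S = 59,400/1,246 × £260 = £12,394.86
Holding:  Q/2 × H = 1,246/2 × £31.2 = £19,437.60
Total = £12,394.86 + £19,437.60 = £31,832.46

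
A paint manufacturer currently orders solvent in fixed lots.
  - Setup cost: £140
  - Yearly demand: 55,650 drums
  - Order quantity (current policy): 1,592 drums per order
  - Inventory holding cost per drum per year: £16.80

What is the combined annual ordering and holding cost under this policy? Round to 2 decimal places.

Ordering: D/Q × S = 55,650/1,592 × £140 = £4,893.84
Holding:  Q/2 × H = 1,592/2 × £16.8 = £13,372.80
Total = £4,893.84 + £13,372.80 = £18,266.64

£18,266.64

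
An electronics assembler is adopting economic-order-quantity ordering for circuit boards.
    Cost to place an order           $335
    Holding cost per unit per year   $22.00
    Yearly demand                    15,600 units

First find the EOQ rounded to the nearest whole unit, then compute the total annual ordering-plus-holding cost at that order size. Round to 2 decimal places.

Q* = √(2·D·S / H) = √(2·15,600·335 / 22) = √475,090.9 ≈ 689.27 → Q = 689 units
Ordering: D/Q × S = 15,600/689 × $335 = $7,584.91
Holding:  Q/2 × H = 689/2 × $22 = $7,579.00
Total = $7,584.91 + $7,579.00 = $15,163.91

$15,163.91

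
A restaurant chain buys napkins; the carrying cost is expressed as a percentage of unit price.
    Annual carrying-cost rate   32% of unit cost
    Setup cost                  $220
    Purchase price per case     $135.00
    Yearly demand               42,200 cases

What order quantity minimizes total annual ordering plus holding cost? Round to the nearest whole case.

Carrying cost H = $135 × 32% = $43.2000/case/yr
Q* = √(2·D·S / H) = √(2·42,200·220 / 43.2) = √429,814.8 ≈ 655.60

656 cases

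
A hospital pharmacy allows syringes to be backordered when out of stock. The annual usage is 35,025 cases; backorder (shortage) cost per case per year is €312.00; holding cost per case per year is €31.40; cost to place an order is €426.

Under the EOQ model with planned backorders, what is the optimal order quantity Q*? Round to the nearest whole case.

1,023 cases

Q* = √(2DS/H) · √((H + b)/b)
   = √(2 × 35,025 × 426 / 31.4) · √((31.4 + 312) / 312)
   = 974.864 × 1.0491 ≈ 1,022.74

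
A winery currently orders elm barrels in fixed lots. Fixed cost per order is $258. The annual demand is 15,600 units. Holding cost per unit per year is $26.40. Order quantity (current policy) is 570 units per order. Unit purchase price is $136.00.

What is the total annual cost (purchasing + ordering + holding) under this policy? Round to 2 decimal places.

Ordering: D/Q × S = 15,600/570 × $258 = $7,061.05
Holding:  Q/2 × H = 570/2 × $26.4 = $7,524.00
Purchase cost = D·C = 15,600 × 136 = $2,121,600.00
Total = $7,061.05 + $7,524.00 + $2,121,600.00 = $2,136,185.05

$2,136,185.05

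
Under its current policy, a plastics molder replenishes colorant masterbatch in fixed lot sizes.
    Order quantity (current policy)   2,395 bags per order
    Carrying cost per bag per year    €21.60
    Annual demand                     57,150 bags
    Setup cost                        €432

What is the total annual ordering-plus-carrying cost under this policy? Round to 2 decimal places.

€36,174.48

Orders/yr = 57,150/2,395 = 23.862; ordering cost = 23.862 × €432 = €10,308.48
Average inventory = 2,395/2 = 1197.5; holding cost = 1197.5 × €21.6 = €25,866.00
Total = €10,308.48 + €25,866.00 = €36,174.48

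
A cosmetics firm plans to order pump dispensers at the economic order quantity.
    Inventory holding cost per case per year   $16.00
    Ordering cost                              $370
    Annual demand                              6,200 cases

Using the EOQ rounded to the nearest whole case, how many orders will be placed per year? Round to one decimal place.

11.6 orders per year

EOQ = √(2DS/H) = √(2 × 6,200 × 370 / 16)
    = √(286,750.00) ≈ 535.49 → Q = 535
Orders per year = D/Q = 6,200 / 535 = 11.589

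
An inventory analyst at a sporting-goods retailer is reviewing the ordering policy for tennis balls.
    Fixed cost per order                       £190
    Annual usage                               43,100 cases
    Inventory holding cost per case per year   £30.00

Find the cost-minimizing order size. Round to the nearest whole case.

2DS/H = 2·43,100·190/30 = 545,933.33
EOQ = √545,933.33 ≈ 738.87

739 cases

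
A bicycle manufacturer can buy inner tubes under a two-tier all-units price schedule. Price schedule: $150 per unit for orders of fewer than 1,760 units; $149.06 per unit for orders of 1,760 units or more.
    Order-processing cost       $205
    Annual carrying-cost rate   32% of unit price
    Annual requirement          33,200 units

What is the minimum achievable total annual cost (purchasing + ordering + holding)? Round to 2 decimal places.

H₁ = 32%×$150 = $48.0000;  H₂ = 32%×$149.06 = $47.6992
EOQ₁ = √(2×33,200×205/48.0000) = 532.53  (< 1,760, feasible at tier 1)
EOQ₂ = √(2×33,200×205/47.6992) = 534.20  (< 1,760 → use Q = 1,760 at tier-2 price)
TC(tier 1 (EOQ₁), Q≈532.5) = $5,005,561.22
TC(tier 2, Q≈1,760.0) = $4,994,634.34
Minimum at tier 2: $4,994,634.34

$4,994,634.34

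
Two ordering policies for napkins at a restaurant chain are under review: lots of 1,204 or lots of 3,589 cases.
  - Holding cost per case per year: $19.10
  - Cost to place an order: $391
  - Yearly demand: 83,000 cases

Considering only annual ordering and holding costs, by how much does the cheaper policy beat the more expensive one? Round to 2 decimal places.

Annual cost at Q: ordering D·S/Q plus holding Q·H/2.
TC(1,204) = (83,000/1,204)×391 + (1,204/2)×19.1 = $38,452.52
TC(3,589) = (83,000/3,589)×391 + (3,589/2)×19.1 = $43,317.30
Lots of 1,204 are cheaper by $4,864.78.

$4,864.78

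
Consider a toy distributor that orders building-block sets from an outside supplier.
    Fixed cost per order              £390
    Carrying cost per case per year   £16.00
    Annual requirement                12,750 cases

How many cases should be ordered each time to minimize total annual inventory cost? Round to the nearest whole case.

788 cases

EOQ = √(2DS/H) = √(2 × 12,750 × 390 / 16)
    = √(621,562.50) ≈ 788.39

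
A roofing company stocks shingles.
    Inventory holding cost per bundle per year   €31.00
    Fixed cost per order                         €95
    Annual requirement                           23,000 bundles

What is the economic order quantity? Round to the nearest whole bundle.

375 bundles

EOQ = √(2DS/H) = √(2 × 23,000 × 95 / 31)
    = √(140,967.74) ≈ 375.46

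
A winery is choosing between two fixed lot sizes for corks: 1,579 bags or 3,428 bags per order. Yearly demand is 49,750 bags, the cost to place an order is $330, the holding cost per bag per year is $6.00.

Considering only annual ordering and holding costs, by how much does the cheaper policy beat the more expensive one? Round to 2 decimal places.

For each Q, cost = (D/Q)·S + (Q/2)·H.
TC(1,579) = (49,750/1,579)×330 + (1,579/2)×6 = $15,134.40
TC(3,428) = (49,750/3,428)×330 + (3,428/2)×6 = $15,073.24
Cheaper: Q = 3,428.  Difference = $61.17

$61.17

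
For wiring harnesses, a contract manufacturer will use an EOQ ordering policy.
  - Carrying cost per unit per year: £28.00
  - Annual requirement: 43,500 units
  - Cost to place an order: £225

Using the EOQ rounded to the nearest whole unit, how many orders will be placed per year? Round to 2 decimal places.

EOQ = √(2DS/H) = √(2 × 43,500 × 225 / 28)
    = √(699,107.14) ≈ 836.13 → Q = 836
N = D/Q = 43,500/836 ≈ 52.033 orders/yr

52.03 orders per year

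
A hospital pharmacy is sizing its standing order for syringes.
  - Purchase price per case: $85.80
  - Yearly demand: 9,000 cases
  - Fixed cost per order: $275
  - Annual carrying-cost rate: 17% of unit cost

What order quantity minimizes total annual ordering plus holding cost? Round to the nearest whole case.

583 cases

Carrying cost H = $85.8 × 17% = $14.5860/case/yr
2DS/H = 2·9,000·275/14.586 = 339,366.52
EOQ = √339,366.52 ≈ 582.55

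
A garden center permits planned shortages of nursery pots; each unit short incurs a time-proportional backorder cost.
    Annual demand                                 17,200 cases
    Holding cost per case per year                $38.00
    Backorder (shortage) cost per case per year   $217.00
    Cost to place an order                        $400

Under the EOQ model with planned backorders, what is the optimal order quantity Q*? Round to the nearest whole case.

652 cases

Q* = √(2DS/H) · √((H + b)/b)
   = √(2 × 17,200 × 400 / 38) · √((38 + 217) / 217)
   = 601.752 × 1.0840 ≈ 652.32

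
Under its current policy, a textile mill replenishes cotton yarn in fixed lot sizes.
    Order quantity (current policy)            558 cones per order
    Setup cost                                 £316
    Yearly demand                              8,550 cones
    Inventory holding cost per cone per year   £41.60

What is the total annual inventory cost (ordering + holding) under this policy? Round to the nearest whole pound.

£16,448

Orders/yr = 8,550/558 = 15.323; ordering cost = 15.323 × £316 = £4,841.94
Average inventory = 558/2 = 279; holding cost = 279 × £41.6 = £11,606.40
Total = £4,841.94 + £11,606.40 = £16,448.34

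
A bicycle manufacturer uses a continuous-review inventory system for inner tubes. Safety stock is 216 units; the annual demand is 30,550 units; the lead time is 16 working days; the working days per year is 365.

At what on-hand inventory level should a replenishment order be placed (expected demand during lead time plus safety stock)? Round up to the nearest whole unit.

Daily demand d = 30,550 / 365 = 83.699 units/day
Demand during lead time = 83.699 × 16 = 1,339.18
Reorder point = 1,339.18 + 216 = 1,555.18 → round up

1,556 units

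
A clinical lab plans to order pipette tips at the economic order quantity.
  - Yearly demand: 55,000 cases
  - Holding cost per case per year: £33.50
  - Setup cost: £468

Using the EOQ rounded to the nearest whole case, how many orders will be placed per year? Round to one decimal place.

44.4 orders per year

EOQ = √(2DS/H) = √(2 × 55,000 × 468 / 33.5)
    = √(1,536,716.42) ≈ 1,239.64 → Q = 1,240
Orders per year = D/Q = 55,000 / 1,240 = 44.355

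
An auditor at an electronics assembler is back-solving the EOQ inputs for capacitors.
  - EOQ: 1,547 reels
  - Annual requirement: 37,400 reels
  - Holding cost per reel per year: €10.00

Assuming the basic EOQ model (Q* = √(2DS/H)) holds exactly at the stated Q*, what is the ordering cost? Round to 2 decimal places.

Since Q* = (2DS/H)^½, squaring gives Q*²·H = 2DS.
S = Q²H / (2D) = 1,547² × 10 / (2 × 37,400) = 319.9477

€319.95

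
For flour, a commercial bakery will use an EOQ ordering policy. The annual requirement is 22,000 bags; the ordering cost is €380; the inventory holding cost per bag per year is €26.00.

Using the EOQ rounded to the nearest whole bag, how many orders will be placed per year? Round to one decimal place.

2DS/H = 2·22,000·380/26 = 643,076.92
EOQ = √643,076.92 ≈ 801.92 → Q = 802
Orders per year = D/Q = 22,000 / 802 = 27.431

27.4 orders per year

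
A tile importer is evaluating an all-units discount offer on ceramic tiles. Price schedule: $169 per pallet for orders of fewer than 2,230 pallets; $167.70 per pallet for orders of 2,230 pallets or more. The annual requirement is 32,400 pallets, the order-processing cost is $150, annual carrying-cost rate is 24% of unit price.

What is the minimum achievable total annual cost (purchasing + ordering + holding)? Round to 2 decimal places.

$5,480,535.89

H₁ = 24%×$169 = $40.5600;  H₂ = 24%×$167.70 = $40.2480
EOQ₁ = √(2×32,400×150/40.5600) = 489.54  (< 2,230, feasible at tier 1)
EOQ₂ = √(2×32,400×150/40.2480) = 491.43  (< 2,230 → use Q = 2,230 at tier-2 price)
TC(tier 1 (EOQ₁), Q≈489.5) = $5,495,455.56
TC(tier 2, Q≈2,230.0) = $5,480,535.89
Minimum at tier 2: $5,480,535.89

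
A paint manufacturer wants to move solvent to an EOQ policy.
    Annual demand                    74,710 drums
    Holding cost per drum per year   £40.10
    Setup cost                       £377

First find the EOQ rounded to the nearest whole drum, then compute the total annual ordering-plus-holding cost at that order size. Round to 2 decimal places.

£47,527.75

Q* = √(2·D·S / H) = √(2·74,710·377 / 40.1) = √1,404,771.6 ≈ 1,185.23 → Q = 1,185 drums
Ordering: D/Q × S = 74,710/1,185 × £377 = £23,768.50
Holding:  Q/2 × H = 1,185/2 × £40.1 = £23,759.25
Total = £23,768.50 + £23,759.25 = £47,527.75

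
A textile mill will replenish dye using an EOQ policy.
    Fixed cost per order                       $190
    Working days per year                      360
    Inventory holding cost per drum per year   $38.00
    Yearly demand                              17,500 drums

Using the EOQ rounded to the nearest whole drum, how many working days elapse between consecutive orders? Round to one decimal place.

8.6 days

EOQ = √(2DS/H) = √(2 × 17,500 × 190 / 38)
    = √(175,000.00) ≈ 418.33 → Q = 418 drums
Days between orders = 360 / (D/Q) = 360 / 41.866 ≈ 8.599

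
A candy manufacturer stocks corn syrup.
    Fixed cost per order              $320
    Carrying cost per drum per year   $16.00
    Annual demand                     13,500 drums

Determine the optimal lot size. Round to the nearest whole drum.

735 drums

Optimal lot size Q* = (2 × 13,500 × $320 / $16)^½ ≈ 734.85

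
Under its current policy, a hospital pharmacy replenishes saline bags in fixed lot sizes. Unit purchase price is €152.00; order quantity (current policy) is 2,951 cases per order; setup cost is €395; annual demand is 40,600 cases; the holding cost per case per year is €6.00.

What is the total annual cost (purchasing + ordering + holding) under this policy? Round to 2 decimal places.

Ordering: D/Q × S = 40,600/2,951 × €395 = €5,434.43
Holding:  Q/2 × H = 2,951/2 × €6 = €8,853.00
Purchase cost = D·C = 40,600 × 152 = €6,171,200.00
Total = €5,434.43 + €8,853.00 + €6,171,200.00 = €6,185,487.43

€6,185,487.43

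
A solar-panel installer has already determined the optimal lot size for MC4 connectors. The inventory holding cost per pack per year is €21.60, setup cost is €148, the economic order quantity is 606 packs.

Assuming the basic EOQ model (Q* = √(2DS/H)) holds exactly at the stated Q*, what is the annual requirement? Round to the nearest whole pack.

Since Q* = (2DS/H)^½, squaring gives Q*²·H = 2DS.
D = Q²H / (2S) = 606² × 21.6 / (2 × 148) = 26,798.30

26,798 packs per year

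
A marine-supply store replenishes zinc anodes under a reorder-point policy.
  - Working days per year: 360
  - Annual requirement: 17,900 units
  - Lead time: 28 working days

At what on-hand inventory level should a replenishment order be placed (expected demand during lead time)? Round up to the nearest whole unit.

Daily demand d = 17,900 / 360 = 49.722 units/day
Demand during lead time = 49.722 × 28 = 1,392.22
Reorder point = 1,392.22 → round up

1,393 units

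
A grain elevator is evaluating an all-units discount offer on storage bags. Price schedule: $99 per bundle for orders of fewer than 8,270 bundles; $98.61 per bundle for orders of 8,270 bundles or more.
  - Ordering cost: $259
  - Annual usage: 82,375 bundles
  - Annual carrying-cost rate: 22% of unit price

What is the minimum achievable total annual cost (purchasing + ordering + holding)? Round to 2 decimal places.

$8,185,610.37

H₁ = 22%×$99 = $21.7800;  H₂ = 22%×$98.61 = $21.6942
EOQ₁ = √(2×82,375×259/21.7800) = 1,399.70  (< 8,270, feasible at tier 1)
EOQ₂ = √(2×82,375×259/21.6942) = 1,402.46  (< 8,270 → use Q = 8,270 at tier-2 price)
TC(tier 1 (EOQ₁), Q≈1,399.7) = $8,185,610.37
TC(tier 2, Q≈8,270.0) = $8,215,284.09
Minimum at tier 1 (EOQ₁): $8,185,610.37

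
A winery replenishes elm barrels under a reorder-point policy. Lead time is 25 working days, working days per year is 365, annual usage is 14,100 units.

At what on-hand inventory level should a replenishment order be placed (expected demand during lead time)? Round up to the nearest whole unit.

Daily demand d = 14,100 / 365 = 38.630 units/day
Demand during lead time = 38.630 × 25 = 965.75
Reorder point = 965.75 → round up

966 units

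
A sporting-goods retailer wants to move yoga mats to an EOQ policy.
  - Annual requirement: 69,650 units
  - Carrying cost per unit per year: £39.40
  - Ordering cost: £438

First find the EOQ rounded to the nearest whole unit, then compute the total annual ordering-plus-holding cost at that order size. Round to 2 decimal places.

Optimal lot size Q* = (2 × 69,650 × £438 / £39.4)^½ ≈ 1,244.41 → Q = 1,244 units
Orders/yr = 69,650/1,244 = 55.989; ordering cost = 55.989 × £438 = £24,523.07
Average inventory = 1,244/2 = 622; holding cost = 622 × £39.4 = £24,506.80
Total = £24,523.07 + £24,506.80 = £49,029.87

£49,029.87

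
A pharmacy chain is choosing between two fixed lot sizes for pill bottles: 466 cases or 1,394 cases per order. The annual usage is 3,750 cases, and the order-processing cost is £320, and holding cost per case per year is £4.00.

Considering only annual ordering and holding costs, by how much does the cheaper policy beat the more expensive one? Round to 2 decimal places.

TC(Q) = (D/Q)S + (Q/2)H
TC(466) = (3,750/466)×320 + (466/2)×4 = £3,507.11
TC(1,394) = (3,750/1,394)×320 + (1,394/2)×4 = £3,648.83
Cheaper: Q = 466.  Difference = £141.72

£141.72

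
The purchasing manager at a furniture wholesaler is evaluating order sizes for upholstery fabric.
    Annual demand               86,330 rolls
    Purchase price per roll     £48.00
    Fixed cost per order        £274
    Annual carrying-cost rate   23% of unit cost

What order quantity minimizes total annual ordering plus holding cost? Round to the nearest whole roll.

2,070 rolls

Carrying cost H = £48 × 23% = £11.0400/roll/yr
2DS/H = 2·86,330·274/11.04 = 4,285,221.01
EOQ = √4,285,221.01 ≈ 2,070.08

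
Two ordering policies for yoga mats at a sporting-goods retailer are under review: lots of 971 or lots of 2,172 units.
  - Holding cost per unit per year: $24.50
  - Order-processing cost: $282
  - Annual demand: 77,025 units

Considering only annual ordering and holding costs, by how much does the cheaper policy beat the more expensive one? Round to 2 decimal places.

Annual cost at Q: ordering D·S/Q plus holding Q·H/2.
TC(971) = (77,025/971)×282 + (971/2)×24.5 = $34,264.52
TC(2,172) = (77,025/2,172)×282 + (2,172/2)×24.5 = $36,607.48
|ΔTC| = |$34,264.52 − $36,607.48| = $2,342.96

$2,342.96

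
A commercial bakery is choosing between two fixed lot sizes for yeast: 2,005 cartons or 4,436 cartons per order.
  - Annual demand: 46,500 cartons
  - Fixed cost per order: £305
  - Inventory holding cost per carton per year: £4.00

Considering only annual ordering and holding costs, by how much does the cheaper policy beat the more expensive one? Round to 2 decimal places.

£985.57

For each Q, cost = (D/Q)·S + (Q/2)·H.
TC(2,005) = (46,500/2,005)×305 + (2,005/2)×4 = £11,083.57
TC(4,436) = (46,500/4,436)×305 + (4,436/2)×4 = £12,069.14
|ΔTC| = |£11,083.57 − £12,069.14| = £985.57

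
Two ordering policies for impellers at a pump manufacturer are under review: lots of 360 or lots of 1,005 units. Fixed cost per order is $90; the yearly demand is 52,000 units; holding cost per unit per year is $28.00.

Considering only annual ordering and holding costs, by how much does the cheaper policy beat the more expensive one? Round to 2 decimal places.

$686.72

For each Q, cost = (D/Q)·S + (Q/2)·H.
TC(360) = (52,000/360)×90 + (360/2)×28 = $18,040.00
TC(1,005) = (52,000/1,005)×90 + (1,005/2)×28 = $18,726.72
Cheaper: Q = 360.  Difference = $686.72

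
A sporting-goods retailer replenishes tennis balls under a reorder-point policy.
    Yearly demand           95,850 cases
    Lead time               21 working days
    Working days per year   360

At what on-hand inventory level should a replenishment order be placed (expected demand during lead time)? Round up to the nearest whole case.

Daily demand d = 95,850 / 360 = 266.250 cases/day
Demand during lead time = 266.250 × 21 = 5,591.25
Reorder point = 5,591.25 → round up

5,592 cases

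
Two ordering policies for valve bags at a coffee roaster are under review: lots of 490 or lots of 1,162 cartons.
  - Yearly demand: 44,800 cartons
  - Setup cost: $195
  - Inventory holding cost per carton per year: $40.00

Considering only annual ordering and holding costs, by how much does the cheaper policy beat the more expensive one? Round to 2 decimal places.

TC(Q) = (D/Q)S + (Q/2)H
TC(490) = (44,800/490)×195 + (490/2)×40 = $27,628.57
TC(1,162) = (44,800/1,162)×195 + (1,162/2)×40 = $30,758.07
Lots of 490 are cheaper by $3,129.50.

$3,129.50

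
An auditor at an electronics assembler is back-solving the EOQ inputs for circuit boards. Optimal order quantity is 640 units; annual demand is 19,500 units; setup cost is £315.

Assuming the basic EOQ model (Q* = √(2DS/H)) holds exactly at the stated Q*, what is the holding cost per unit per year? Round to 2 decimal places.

£29.99

From Q* = √(2DS/H) ⇒ Q*² = 2DS/H.
H = 2DS / Q² = 2 × 19,500 × 315 / 640² = 29.9927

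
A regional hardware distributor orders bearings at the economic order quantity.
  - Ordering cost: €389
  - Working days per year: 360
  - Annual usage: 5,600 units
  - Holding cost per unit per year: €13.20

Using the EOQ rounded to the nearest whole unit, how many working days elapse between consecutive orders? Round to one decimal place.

37.0 days

Q* = √(2·D·S / H) = √(2·5,600·389 / 13.2) = √330,060.6 ≈ 574.51 → Q = 575 units
Cycle time = (working days × Q)/D = (360 × 575) / 5,600 = 36.964 days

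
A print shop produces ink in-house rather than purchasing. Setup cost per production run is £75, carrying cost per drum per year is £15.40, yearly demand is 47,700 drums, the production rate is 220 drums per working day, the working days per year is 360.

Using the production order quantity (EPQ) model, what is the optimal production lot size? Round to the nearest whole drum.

1,081 drums

Daily demand d = 47,700/360 = 132.500; p = 220; 1 − d/p = 0.39773
EPQ = √(2DS / (H(1 − d/p)))
    = √(2 × 47,700 × 75 / (15.4 × 0.39773)) ≈ 1,080.82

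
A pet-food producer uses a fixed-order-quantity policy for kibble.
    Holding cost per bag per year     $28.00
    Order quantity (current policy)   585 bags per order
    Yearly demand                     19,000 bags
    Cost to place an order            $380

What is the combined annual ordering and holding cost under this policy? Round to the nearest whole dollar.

$20,532

Ordering: D/Q × S = 19,000/585 × $380 = $12,341.88
Holding:  Q/2 × H = 585/2 × $28 = $8,190.00
Total = $12,341.88 + $8,190.00 = $20,531.88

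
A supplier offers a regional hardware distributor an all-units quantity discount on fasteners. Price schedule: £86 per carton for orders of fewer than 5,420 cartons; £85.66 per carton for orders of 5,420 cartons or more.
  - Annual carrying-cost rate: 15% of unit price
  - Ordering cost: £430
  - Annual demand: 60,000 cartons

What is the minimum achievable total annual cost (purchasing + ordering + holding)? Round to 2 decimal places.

£5,179,180.94

H₁ = 15%×£86 = £12.9000;  H₂ = 15%×£85.66 = £12.8490
EOQ₁ = √(2×60,000×430/12.9000) = 2,000.00  (< 5,420, feasible at tier 1)
EOQ₂ = √(2×60,000×430/12.8490) = 2,003.97  (< 5,420 → use Q = 5,420 at tier-2 price)
TC(tier 1 (EOQ₁), Q≈2,000.0) = £5,185,800.00
TC(tier 2, Q≈5,420.0) = £5,179,180.94
Minimum at tier 2: £5,179,180.94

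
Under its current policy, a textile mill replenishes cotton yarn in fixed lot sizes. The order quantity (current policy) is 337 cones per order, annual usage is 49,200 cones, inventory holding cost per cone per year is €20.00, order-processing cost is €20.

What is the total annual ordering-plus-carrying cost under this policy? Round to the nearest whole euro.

Ordering: D/Q × S = 49,200/337 × €20 = €2,919.88
Holding:  Q/2 × H = 337/2 × €20 = €3,370.00
Total = €2,919.88 + €3,370.00 = €6,289.88

€6,290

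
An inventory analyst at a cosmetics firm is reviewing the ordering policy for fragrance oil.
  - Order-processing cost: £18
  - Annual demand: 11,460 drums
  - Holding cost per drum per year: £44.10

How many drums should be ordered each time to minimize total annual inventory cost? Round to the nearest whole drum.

97 drums

EOQ = √(2DS/H) = √(2 × 11,460 × 18 / 44.1)
    = √(9,355.10) ≈ 96.72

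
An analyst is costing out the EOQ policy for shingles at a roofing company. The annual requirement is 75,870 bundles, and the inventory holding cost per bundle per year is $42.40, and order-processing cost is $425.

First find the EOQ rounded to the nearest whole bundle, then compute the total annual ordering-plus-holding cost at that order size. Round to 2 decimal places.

Optimal lot size Q* = (2 × 75,870 × $425 / $42.4)^½ ≈ 1,233.28 → Q = 1,233 bundles
Ordering: D/Q × S = 75,870/1,233 × $425 = $26,151.46
Holding:  Q/2 × H = 1,233/2 × $42.4 = $26,139.60
Total = $26,151.46 + $26,139.60 = $52,291.06

$52,291.06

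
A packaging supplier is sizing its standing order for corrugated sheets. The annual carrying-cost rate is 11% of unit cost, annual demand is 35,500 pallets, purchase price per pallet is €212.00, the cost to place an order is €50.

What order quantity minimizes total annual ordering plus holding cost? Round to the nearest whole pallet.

Holding cost per pallet per year: H = 11% × €212 = €23.3200
2DS/H = 2·35,500·50/23.32 = 152,229.85
EOQ = √152,229.85 ≈ 390.17

390 pallets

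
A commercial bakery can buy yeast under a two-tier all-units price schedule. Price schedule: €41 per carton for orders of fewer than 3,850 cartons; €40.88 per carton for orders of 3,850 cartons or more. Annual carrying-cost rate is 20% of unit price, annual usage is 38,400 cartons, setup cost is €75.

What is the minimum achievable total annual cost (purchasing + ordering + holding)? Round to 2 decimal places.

H₁ = 20%×€41 = €8.2000;  H₂ = 20%×€40.88 = €8.1760
EOQ₁ = √(2×38,400×75/8.2000) = 838.12  (< 3,850, feasible at tier 1)
EOQ₂ = √(2×38,400×75/8.1760) = 839.35  (< 3,850 → use Q = 3,850 at tier-2 price)
TC(tier 1 (EOQ₁), Q≈838.1) = €1,581,272.55
TC(tier 2, Q≈3,850.0) = €1,586,278.85
Minimum at tier 1 (EOQ₁): €1,581,272.55

€1,581,272.55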